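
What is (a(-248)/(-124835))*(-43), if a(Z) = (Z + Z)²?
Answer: 10578688/124835 ≈ 84.741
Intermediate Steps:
a(Z) = 4*Z² (a(Z) = (2*Z)² = 4*Z²)
(a(-248)/(-124835))*(-43) = ((4*(-248)²)/(-124835))*(-43) = ((4*61504)*(-1/124835))*(-43) = (246016*(-1/124835))*(-43) = -246016/124835*(-43) = 10578688/124835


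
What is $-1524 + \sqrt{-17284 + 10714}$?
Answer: $-1524 + 3 i \sqrt{730} \approx -1524.0 + 81.056 i$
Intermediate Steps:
$-1524 + \sqrt{-17284 + 10714} = -1524 + \sqrt{-6570} = -1524 + 3 i \sqrt{730}$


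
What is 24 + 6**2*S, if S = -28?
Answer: -984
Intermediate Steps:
24 + 6**2*S = 24 + 6**2*(-28) = 24 + 36*(-28) = 24 - 1008 = -984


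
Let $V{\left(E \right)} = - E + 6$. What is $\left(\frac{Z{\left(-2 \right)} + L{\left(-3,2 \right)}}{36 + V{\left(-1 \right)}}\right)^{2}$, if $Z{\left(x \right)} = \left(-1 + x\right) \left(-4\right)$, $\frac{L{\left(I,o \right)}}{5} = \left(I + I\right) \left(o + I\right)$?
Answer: $\frac{1764}{1849} \approx 0.95403$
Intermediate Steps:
$V{\left(E \right)} = 6 - E$
$L{\left(I,o \right)} = 10 I \left(I + o\right)$ ($L{\left(I,o \right)} = 5 \left(I + I\right) \left(o + I\right) = 5 \cdot 2 I \left(I + o\right) = 10 I \left(I + o\right)$)
$Z{\left(x \right)} = 4 - 4 x$
$\left(\frac{Z{\left(-2 \right)} + L{\left(-3,2 \right)}}{36 + V{\left(-1 \right)}}\right)^{2} = \left(\frac{\left(4 - -8\right) + 10 \left(-3\right) \left(-3 + 2\right)}{36 + \left(6 - -1\right)}\right)^{2} = \left(\frac{\left(4 + 8\right) + 10 \left(-3\right) \left(-1\right)}{36 + \left(6 + 1\right)}\right)^{2} = \left(\frac{12 + 30}{36 + 7}\right)^{2} = \left(\frac{42}{43}\right)^{2} = \frac{1764}{1849}$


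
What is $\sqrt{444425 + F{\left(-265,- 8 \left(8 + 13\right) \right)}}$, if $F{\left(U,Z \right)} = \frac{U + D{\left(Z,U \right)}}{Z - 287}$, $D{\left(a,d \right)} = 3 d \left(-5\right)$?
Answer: $\frac{\sqrt{75106447}}{13} \approx 666.65$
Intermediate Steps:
$D{\left(a,d \right)} = - 15 d$
$F{\left(U,Z \right)} = - \frac{14 U}{-287 + Z}$ ($F{\left(U,Z \right)} = \frac{U - 15 U}{Z - 287} = \frac{\left(-14\right) U}{-287 + Z} = - \frac{14 U}{-287 + Z}$)
$\sqrt{444425 + F{\left(-265,- 8 \left(8 + 13\right) \right)}} = \sqrt{444425 - - \frac{3710}{-287 - 8 \left(8 + 13\right)}} = \sqrt{444425 - - \frac{3710}{-287 - 168}} = \sqrt{444425 - - \frac{3710}{-455}} = \sqrt{444425 - \left(-3710\right) \left(- \frac{1}{455}\right)} = \sqrt{444425 - \frac{106}{13}} = \sqrt{\frac{5777419}{13}} = \frac{\sqrt{75106447}}{13}$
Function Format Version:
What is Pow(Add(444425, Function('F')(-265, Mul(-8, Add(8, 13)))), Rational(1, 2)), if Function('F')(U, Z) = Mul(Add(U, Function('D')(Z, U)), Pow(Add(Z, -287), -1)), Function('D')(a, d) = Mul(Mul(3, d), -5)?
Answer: Mul(Rational(1, 13), Pow(75106447, Rational(1, 2))) ≈ 666.65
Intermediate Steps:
Function('D')(a, d) = Mul(-15, d)
Function('F')(U, Z) = Mul(-14, U, Pow(Add(-287, Z), -1)) (Function('F')(U, Z) = Mul(Add(U, Mul(-15, U)), Pow(Add(Z, -287), -1)) = Mul(Mul(-14, U), Pow(Add(-287, Z), -1)) = Mul(-14, U, Pow(Add(-287, Z), -1)))
Pow(Add(444425, Function('F')(-265, Mul(-8, Add(8, 13)))), Rational(1, 2)) = Pow(Add(444425, Mul(-14, -265, Pow(Add(-287, Mul(-8, Add(8, 13))), -1))), Rational(1, 2)) = Pow(Add(444425, Mul(-14, -265, Pow(Add(-287, Mul(-8, 21)), -1))), Rational(1, 2)) = Pow(Add(444425, Mul(-14, -265, Pow(Add(-287, -168), -1))), Rational(1, 2)) = Pow(Add(444425, Mul(-14, -265, Pow(-455, -1))), Rational(1, 2)) = Pow(Add(444425, Mul(-14, -265, Rational(-1, 455))), Rational(1, 2)) = Pow(Add(444425, Rational(-106, 13)), Rational(1, 2)) = Pow(Rational(5777419, 13), Rational(1, 2)) = Mul(Rational(1, 13), Pow(75106447, Rational(1, 2)))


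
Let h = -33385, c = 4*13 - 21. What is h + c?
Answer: -33354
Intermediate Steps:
c = 31 (c = 52 - 21 = 31)
h + c = -33385 + 31 = -33354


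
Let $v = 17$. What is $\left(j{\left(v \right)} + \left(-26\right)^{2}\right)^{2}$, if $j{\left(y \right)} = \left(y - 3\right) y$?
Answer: $835396$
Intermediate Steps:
$j{\left(y \right)} = y \left(-3 + y\right)$ ($j{\left(y \right)} = \left(-3 + y\right) y = y \left(-3 + y\right)$)
$\left(j{\left(v \right)} + \left(-26\right)^{2}\right)^{2} = \left(17 \left(-3 + 17\right) + \left(-26\right)^{2}\right)^{2} = \left(17 \cdot 14 + 676\right)^{2} = \left(238 + 676\right)^{2} = 914^{2} = 835396$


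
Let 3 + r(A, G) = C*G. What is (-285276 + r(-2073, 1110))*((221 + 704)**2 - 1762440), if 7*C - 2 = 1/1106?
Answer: 142899378728730/553 ≈ 2.5841e+11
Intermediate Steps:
C = 2213/7742 (C = 2/7 + (1/7)/1106 = 2/7 + (1/7)*(1/1106) = 2/7 + 1/7742 = 2213/7742 ≈ 0.28584)
r(A, G) = -3 + 2213*G/7742
(-285276 + r(-2073, 1110))*((221 + 704)**2 - 1762440) = (-285276 + (-3 + (2213/7742)*1110))*((221 + 704)**2 - 1762440) = (-285276 + (-3 + 1228215/3871))*(925**2 - 1762440) = (-285276 + 1216602/3871)*(855625 - 1762440) = -1103086794/3871*(-906815) = 142899378728730/553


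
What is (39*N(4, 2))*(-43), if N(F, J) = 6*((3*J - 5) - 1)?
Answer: 0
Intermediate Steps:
N(F, J) = -36 + 18*J (N(F, J) = 6*((-5 + 3*J) - 1) = 6*(-6 + 3*J) = -36 + 18*J)
(39*N(4, 2))*(-43) = (39*(-36 + 18*2))*(-43) = (39*(-36 + 36))*(-43) = (39*0)*(-43) = 0*(-43) = 0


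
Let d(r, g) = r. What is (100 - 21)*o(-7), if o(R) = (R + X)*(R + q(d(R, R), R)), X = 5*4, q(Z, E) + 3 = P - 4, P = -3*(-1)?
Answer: -11297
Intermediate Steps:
P = 3
q(Z, E) = -4 (q(Z, E) = -3 + (3 - 4) = -3 - 1 = -4)
X = 20
o(R) = (-4 + R)*(20 + R) (o(R) = (R + 20)*(R - 4) = (20 + R)*(-4 + R) = (-4 + R)*(20 + R))
(100 - 21)*o(-7) = (100 - 21)*(-80 + (-7)² + 16*(-7)) = 79*(-80 + 49 - 112) = 79*(-143) = -11297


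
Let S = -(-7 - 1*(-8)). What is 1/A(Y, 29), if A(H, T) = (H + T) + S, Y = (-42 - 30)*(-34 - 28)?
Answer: 1/4492 ≈ 0.00022262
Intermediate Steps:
Y = 4464 (Y = -72*(-62) = 4464)
S = -1 (S = -(-7 + 8) = -1*1 = -1)
A(H, T) = -1 + H + T (A(H, T) = (H + T) - 1 = -1 + H + T)
1/A(Y, 29) = 1/(-1 + 4464 + 29) = 1/4492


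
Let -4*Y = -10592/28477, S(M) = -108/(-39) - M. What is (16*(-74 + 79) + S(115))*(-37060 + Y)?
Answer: 442193733268/370201 ≈ 1.1945e+6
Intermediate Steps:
S(M) = 36/13 - M (S(M) = -108*(-1/39) - M = 36/13 - M)
Y = 2648/28477 (Y = -(-2648)/28477 = -¼*(-10592/28477) = 2648/28477 ≈ 0.092987)
(16*(-74 + 79) + S(115))*(-37060 + Y) = (16*(-74 + 79) + (36/13 - 1*115))*(-37060 + 2648/28477) = (16*5 + (36/13 - 115))*(-1055354972/28477) = (80 - 1459/13)*(-1055354972/28477) = -419/13*(-1055354972/28477) = 442193733268/370201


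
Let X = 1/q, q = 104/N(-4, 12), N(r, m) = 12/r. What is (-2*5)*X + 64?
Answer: 3343/52 ≈ 64.288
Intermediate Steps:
q = -104/3 (q = 104/((12/(-4))) = 104/((12*(-¼))) = 104/(-3) = 104*(-⅓) = -104/3 ≈ -34.667)
X = -3/104 (X = 1/(-104/3) = -3/104 ≈ -0.028846)
(-2*5)*X + 64 = -2*5*(-3/104) + 64 = -10*(-3/104) + 64 = 15/52 + 64 = 3343/52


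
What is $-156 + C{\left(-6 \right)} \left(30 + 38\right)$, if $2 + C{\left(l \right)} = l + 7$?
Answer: $-224$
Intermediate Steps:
$C{\left(l \right)} = 5 + l$ ($C{\left(l \right)} = -2 + \left(l + 7\right) = -2 + \left(7 + l\right) = 5 + l$)
$-156 + C{\left(-6 \right)} \left(30 + 38\right) = -156 + \left(5 - 6\right) \left(30 + 38\right) = -156 - 68 = -224$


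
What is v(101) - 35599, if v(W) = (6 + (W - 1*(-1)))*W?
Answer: -24691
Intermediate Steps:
v(W) = W*(7 + W) (v(W) = (6 + (W + 1))*W = (6 + (1 + W))*W = (7 + W)*W = W*(7 + W))
v(101) - 35599 = 101*(7 + 101) - 35599 = 101*108 - 35599 = 10908 - 35599 = -24691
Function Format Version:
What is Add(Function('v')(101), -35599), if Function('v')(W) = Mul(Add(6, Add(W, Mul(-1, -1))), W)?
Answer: -24691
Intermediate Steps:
Function('v')(W) = Mul(W, Add(7, W)) (Function('v')(W) = Mul(Add(6, Add(W, 1)), W) = Mul(Add(6, Add(1, W)), W) = Mul(Add(7, W), W) = Mul(W, Add(7, W)))
Add(Function('v')(101), -35599) = Add(Mul(101, Add(7, 101)), -35599) = Add(Mul(101, 108), -35599) = Add(10908, -35599) = -24691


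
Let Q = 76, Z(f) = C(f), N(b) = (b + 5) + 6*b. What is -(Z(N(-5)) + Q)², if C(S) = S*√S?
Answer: 21224 + 4560*I*√30 ≈ 21224.0 + 24976.0*I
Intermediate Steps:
C(S) = S^(3/2)
N(b) = 5 + 7*b (N(b) = (5 + b) + 6*b = 5 + 7*b)
Z(f) = f^(3/2)
-(Z(N(-5)) + Q)² = -((5 + 7*(-5))^(3/2) + 76)² = -((5 - 35)^(3/2) + 76)² = -((-30)^(3/2) + 76)² = -(-30*I*√30 + 76)² = -(76 - 30*I*√30)²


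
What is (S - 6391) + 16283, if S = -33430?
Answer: -23538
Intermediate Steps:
(S - 6391) + 16283 = (-33430 - 6391) + 16283 = -39821 + 16283 = -23538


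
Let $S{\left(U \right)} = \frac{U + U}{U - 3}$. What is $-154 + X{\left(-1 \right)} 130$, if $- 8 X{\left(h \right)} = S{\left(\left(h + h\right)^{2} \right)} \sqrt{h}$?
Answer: $-154 - 130 i \approx -154.0 - 130.0 i$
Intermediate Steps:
$S{\left(U \right)} = \frac{2 U}{-3 + U}$ ($S{\left(U \right)} = \frac{2 U}{U + \left(-3 + 0\right)} = \frac{2 U}{U - 3} = \frac{2 U}{-3 + U}$)
$X{\left(h \right)} = - \frac{h^{\frac{5}{2}}}{-3 + 4 h^{2}}$ ($X{\left(h \right)} = - \frac{\frac{2 \left(h + h\right)^{2}}{-3 + \left(h + h\right)^{2}} \sqrt{h}}{8} = - \frac{\frac{2 \left(2 h\right)^{2}}{-3 + \left(2 h\right)^{2}} \sqrt{h}}{8} = - \frac{\frac{2 \cdot 4 h^{2}}{-3 + 4 h^{2}} \sqrt{h}}{8} = - \frac{\frac{8 h^{2}}{-3 + 4 h^{2}} \sqrt{h}}{8} = - \frac{8 h^{\frac{5}{2}} \frac{1}{-3 + 4 h^{2}}}{8} = - \frac{h^{\frac{5}{2}}}{-3 + 4 h^{2}}$)
$-154 + X{\left(-1 \right)} 130 = -154 + - \frac{\left(-1\right)^{\frac{5}{2}}}{-3 + 4 \left(-1\right)^{2}} \cdot 130 = -154 + - \frac{i}{-3 + 4 \cdot 1} \cdot 130 = -154 + - \frac{i}{-3 + 4} \cdot 130 = -154 + - \frac{i}{1} \cdot 130 = -154 + \left(-1\right) i 1 \cdot 130 = -154 + - i 130 = -154 - 130 i$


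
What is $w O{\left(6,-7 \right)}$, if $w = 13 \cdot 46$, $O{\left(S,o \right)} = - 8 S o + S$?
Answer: $204516$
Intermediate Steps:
$O{\left(S,o \right)} = S - 8 S o$ ($O{\left(S,o \right)} = - 8 S o + S = S - 8 S o$)
$w = 598$
$w O{\left(6,-7 \right)} = 598 \cdot 6 \left(1 - -56\right) = 598 \cdot 6 \left(1 + 56\right) = 598 \cdot 6 \cdot 57 = 598 \cdot 342 = 204516$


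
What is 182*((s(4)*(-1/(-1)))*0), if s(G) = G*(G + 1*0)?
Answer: 0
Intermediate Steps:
s(G) = G² (s(G) = G*(G + 0) = G*G = G²)
182*((s(4)*(-1/(-1)))*0) = 182*((4²*(-1/(-1)))*0) = 182*((16*(-1*(-1)))*0) = 182*((16*1)*0) = 182*(16*0) = 182*0 = 0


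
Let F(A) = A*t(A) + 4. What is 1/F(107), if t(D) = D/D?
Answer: 1/111 ≈ 0.0090090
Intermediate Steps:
t(D) = 1
F(A) = 4 + A (F(A) = A*1 + 4 = A + 4 = 4 + A)
1/F(107) = 1/(4 + 107) = 1/111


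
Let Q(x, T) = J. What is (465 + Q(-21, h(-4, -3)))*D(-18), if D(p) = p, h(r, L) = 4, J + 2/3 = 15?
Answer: -8628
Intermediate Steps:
J = 43/3 (J = -⅔ + 15 = 43/3 ≈ 14.333)
Q(x, T) = 43/3
(465 + Q(-21, h(-4, -3)))*D(-18) = (465 + 43/3)*(-18) = (1438/3)*(-18) = -8628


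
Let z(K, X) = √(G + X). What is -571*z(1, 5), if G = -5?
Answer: 0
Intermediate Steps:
z(K, X) = √(-5 + X)
-571*z(1, 5) = -571*√(-5 + 5) = -571*√0 = -571*0 = 0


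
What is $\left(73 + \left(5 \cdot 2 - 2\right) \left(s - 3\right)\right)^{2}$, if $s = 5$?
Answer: $7921$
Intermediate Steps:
$\left(73 + \left(5 \cdot 2 - 2\right) \left(s - 3\right)\right)^{2} = \left(73 + \left(5 \cdot 2 - 2\right) \left(5 - 3\right)\right)^{2} = \left(73 + \left(10 - 2\right) 2\right)^{2} = \left(73 + 8 \cdot 2\right)^{2} = \left(73 + 16\right)^{2} = 89^{2} = 7921$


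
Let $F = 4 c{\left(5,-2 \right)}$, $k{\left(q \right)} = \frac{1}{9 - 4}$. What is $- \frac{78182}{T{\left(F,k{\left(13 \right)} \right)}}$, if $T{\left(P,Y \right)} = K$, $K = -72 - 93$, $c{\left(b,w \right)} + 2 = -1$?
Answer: $\frac{78182}{165} \approx 473.83$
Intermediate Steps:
$c{\left(b,w \right)} = -3$ ($c{\left(b,w \right)} = -2 - 1 = -3$)
$k{\left(q \right)} = \frac{1}{5}$
$K = -165$
$F = -12$ ($F = 4 \left(-3\right) = -12$)
$T{\left(P,Y \right)} = -165$
$- \frac{78182}{T{\left(F,k{\left(13 \right)} \right)}} = - \frac{78182}{-165} = \left(-78182\right) \left(- \frac{1}{165}\right) = \frac{78182}{165}$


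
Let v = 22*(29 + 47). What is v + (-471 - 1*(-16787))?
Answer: 17988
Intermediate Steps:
v = 1672 (v = 22*76 = 1672)
v + (-471 - 1*(-16787)) = 1672 + (-471 - 1*(-16787)) = 1672 + (-471 + 16787) = 1672 + 16316 = 17988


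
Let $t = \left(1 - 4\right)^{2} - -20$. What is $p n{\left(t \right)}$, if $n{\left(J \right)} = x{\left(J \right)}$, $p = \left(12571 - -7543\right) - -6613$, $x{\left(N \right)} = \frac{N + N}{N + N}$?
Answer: $26727$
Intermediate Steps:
$x{\left(N \right)} = 1$ ($x{\left(N \right)} = \frac{2 N}{2 N} = 2 N \frac{1}{2 N} = 1$)
$t = 29$ ($t = \left(-3\right)^{2} + 20 = 9 + 20 = 29$)
$p = 26727$ ($p = \left(12571 + 7543\right) + 6613 = 20114 + 6613 = 26727$)
$n{\left(J \right)} = 1$
$p n{\left(t \right)} = 26727 \cdot 1 = 26727$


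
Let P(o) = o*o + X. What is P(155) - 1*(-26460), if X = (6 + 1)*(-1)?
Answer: 50478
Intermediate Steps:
X = -7 (X = 7*(-1) = -7)
P(o) = -7 + o² (P(o) = o*o - 7 = o² - 7 = -7 + o²)
P(155) - 1*(-26460) = (-7 + 155²) - 1*(-26460) = (-7 + 24025) + 26460 = 24018 + 26460 = 50478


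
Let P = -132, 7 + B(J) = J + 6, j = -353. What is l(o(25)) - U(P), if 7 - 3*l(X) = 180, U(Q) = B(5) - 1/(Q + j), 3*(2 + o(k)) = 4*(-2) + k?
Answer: -89728/1455 ≈ -61.669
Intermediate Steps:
B(J) = -1 + J (B(J) = -7 + (J + 6) = -7 + (6 + J) = -1 + J)
o(k) = -14/3 + k/3 (o(k) = -2 + (4*(-2) + k)/3 = -2 + (-8 + k)/3 = -2 + (-8/3 + k/3) = -14/3 + k/3)
U(Q) = 4 - 1/(-353 + Q) (U(Q) = (-1 + 5) - 1/(Q - 353) = 4 - 1/(-353 + Q))
l(X) = -173/3 (l(X) = 7/3 - 1/3*180 = 7/3 - 60 = -173/3)
l(o(25)) - U(P) = -173/3 - (-1413 + 4*(-132))/(-353 - 132) = -173/3 - (-1413 - 528)/(-485) = -173/3 - (-1)*(-1941)/485 = -173/3 - 1*1941/485 = -173/3 - 1941/485 = -89728/1455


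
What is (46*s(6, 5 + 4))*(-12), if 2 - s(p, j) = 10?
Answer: 4416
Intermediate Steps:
s(p, j) = -8 (s(p, j) = 2 - 1*10 = 2 - 10 = -8)
(46*s(6, 5 + 4))*(-12) = (46*(-8))*(-12) = -368*(-12) = 4416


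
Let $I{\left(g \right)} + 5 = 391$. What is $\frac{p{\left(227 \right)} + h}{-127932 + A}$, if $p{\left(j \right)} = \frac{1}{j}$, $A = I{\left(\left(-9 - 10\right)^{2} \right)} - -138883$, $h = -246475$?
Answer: $- \frac{55949824}{2573499} \approx -21.741$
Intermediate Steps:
$I{\left(g \right)} = 386$ ($I{\left(g \right)} = -5 + 391 = 386$)
$A = 139269$ ($A = 386 - -138883 = 386 + 138883 = 139269$)
$\frac{p{\left(227 \right)} + h}{-127932 + A} = \frac{\frac{1}{227} - 246475}{-127932 + 139269} = \frac{\frac{1}{227} - 246475}{11337} = \left(- \frac{55949824}{227}\right) \frac{1}{11337} = - \frac{55949824}{2573499}$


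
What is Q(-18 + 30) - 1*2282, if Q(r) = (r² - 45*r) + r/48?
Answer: -10711/4 ≈ -2677.8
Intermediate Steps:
Q(r) = r² - 2159*r/48 (Q(r) = (r² - 45*r) + r*(1/48) = (r² - 45*r) + r/48 = r² - 2159*r/48)
Q(-18 + 30) - 1*2282 = (-18 + 30)*(-2159 + 48*(-18 + 30))/48 - 1*2282 = (1/48)*12*(-2159 + 48*12) - 2282 = (1/48)*12*(-2159 + 576) - 2282 = (1/48)*12*(-1583) - 2282 = -1583/4 - 2282 = -10711/4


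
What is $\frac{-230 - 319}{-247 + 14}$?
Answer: $\frac{549}{233} \approx 2.3562$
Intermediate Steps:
$\frac{-230 - 319}{-247 + 14} = - \frac{549}{-233} = \left(-549\right) \left(- \frac{1}{233}\right) = \frac{549}{233}$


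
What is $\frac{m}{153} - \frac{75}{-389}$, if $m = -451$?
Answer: $- \frac{163964}{59517} \approx -2.7549$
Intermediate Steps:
$\frac{m}{153} - \frac{75}{-389} = - \frac{451}{153} - \frac{75}{-389} = \left(-451\right) \frac{1}{153} - - \frac{75}{389} = - \frac{451}{153} + \frac{75}{389} = - \frac{163964}{59517}$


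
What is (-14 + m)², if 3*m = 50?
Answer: 64/9 ≈ 7.1111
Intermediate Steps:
m = 50/3 (m = (⅓)*50 = 50/3 ≈ 16.667)
(-14 + m)² = (-14 + 50/3)² = (8/3)² = 64/9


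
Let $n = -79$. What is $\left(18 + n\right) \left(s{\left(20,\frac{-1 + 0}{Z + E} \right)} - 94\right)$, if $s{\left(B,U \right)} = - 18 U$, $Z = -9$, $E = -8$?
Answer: $\frac{98576}{17} \approx 5798.6$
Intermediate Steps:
$\left(18 + n\right) \left(s{\left(20,\frac{-1 + 0}{Z + E} \right)} - 94\right) = \left(18 - 79\right) \left(- 18 \frac{-1 + 0}{-9 - 8} - 94\right) = - 61 \left(- 18 \left(- \frac{1}{-17}\right) - 94\right) = - 61 \left(- 18 \left(\left(-1\right) \left(- \frac{1}{17}\right)\right) - 94\right) = - 61 \left(\left(-18\right) \frac{1}{17} - 94\right) = - 61 \left(- \frac{18}{17} - 94\right) = \left(-61\right) \left(- \frac{1616}{17}\right) = \frac{98576}{17}$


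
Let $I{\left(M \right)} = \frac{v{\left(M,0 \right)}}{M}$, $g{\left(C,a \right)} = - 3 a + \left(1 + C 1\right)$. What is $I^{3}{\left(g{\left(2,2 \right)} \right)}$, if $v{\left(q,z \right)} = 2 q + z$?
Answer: $8$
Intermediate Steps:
$g{\left(C,a \right)} = 1 + C - 3 a$ ($g{\left(C,a \right)} = - 3 a + \left(1 + C\right) = 1 + C - 3 a$)
$v{\left(q,z \right)} = z + 2 q$
$I{\left(M \right)} = 2$ ($I{\left(M \right)} = \frac{0 + 2 M}{M} = \frac{2 M}{M} = 2$)
$I^{3}{\left(g{\left(2,2 \right)} \right)} = 2^{3} = 8$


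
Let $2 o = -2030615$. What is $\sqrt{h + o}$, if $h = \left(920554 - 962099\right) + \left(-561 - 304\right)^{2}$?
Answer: $\frac{i \sqrt{1234510}}{2} \approx 555.54 i$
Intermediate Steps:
$o = - \frac{2030615}{2}$ ($o = \frac{1}{2} \left(-2030615\right) = - \frac{2030615}{2} \approx -1.0153 \cdot 10^{6}$)
$h = 706680$ ($h = -41545 + \left(-865\right)^{2} = -41545 + 748225 = 706680$)
$\sqrt{h + o} = \sqrt{706680 - \frac{2030615}{2}} = \sqrt{- \frac{617255}{2}} = \frac{i \sqrt{1234510}}{2}$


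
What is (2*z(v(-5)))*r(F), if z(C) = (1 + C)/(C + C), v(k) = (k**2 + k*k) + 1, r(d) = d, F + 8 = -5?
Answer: -676/51 ≈ -13.255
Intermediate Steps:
F = -13 (F = -8 - 5 = -13)
v(k) = 1 + 2*k**2 (v(k) = (k**2 + k**2) + 1 = 2*k**2 + 1 = 1 + 2*k**2)
z(C) = (1 + C)/(2*C) (z(C) = (1 + C)/((2*C)) = (1 + C)*(1/(2*C)) = (1 + C)/(2*C))
(2*z(v(-5)))*r(F) = (2*((1 + (1 + 2*(-5)**2))/(2*(1 + 2*(-5)**2))))*(-13) = (2*((1 + (1 + 2*25))/(2*(1 + 2*25))))*(-13) = (2*((1 + (1 + 50))/(2*(1 + 50))))*(-13) = (2*((1/2)*(1 + 51)/51))*(-13) = (2*((1/2)*(1/51)*52))*(-13) = (2*(26/51))*(-13) = (52/51)*(-13) = -676/51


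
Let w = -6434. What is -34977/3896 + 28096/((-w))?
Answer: -57790001/12533432 ≈ -4.6109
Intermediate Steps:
-34977/3896 + 28096/((-w)) = -34977/3896 + 28096/((-1*(-6434))) = -34977*1/3896 + 28096/6434 = -34977/3896 + 28096*(1/6434) = -34977/3896 + 14048/3217 = -57790001/12533432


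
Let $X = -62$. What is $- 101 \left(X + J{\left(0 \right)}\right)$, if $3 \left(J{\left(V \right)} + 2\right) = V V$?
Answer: $6464$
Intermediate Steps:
$J{\left(V \right)} = -2 + \frac{V^{2}}{3}$ ($J{\left(V \right)} = -2 + \frac{V V}{3} = -2 + \frac{V^{2}}{3}$)
$- 101 \left(X + J{\left(0 \right)}\right) = - 101 \left(-62 - \left(2 - \frac{0^{2}}{3}\right)\right) = - 101 \left(-62 + \left(-2 + \frac{1}{3} \cdot 0\right)\right) = - 101 \left(-62 + \left(-2 + 0\right)\right) = - 101 \left(-62 - 2\right) = \left(-101\right) \left(-64\right) = 6464$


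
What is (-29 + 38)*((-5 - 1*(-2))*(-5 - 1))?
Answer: 162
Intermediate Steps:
(-29 + 38)*((-5 - 1*(-2))*(-5 - 1)) = 9*((-5 + 2)*(-6)) = 9*(-3*(-6)) = 9*18 = 162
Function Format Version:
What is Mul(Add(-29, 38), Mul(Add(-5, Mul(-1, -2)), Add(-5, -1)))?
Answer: 162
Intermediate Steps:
Mul(Add(-29, 38), Mul(Add(-5, Mul(-1, -2)), Add(-5, -1))) = Mul(9, Mul(Add(-5, 2), -6)) = Mul(9, Mul(-3, -6)) = Mul(9, 18) = 162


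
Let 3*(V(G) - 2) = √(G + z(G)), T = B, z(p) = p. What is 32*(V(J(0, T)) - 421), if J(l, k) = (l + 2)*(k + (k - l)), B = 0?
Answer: -13408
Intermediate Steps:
T = 0
J(l, k) = (2 + l)*(-l + 2*k)
V(G) = 2 + √2*√G/3 (V(G) = 2 + √(G + G)/3 = 2 + √(2*G)/3 = 2 + (√2*√G)/3 = 2 + √2*√G/3)
32*(V(J(0, T)) - 421) = 32*((2 + √2*√(-1*0² - 2*0 + 4*0 + 2*0*0)/3) - 421) = 32*((2 + √2*√(-1*0 + 0 + 0 + 0)/3) - 421) = 32*((2 + √2*√(0 + 0 + 0 + 0)/3) - 421) = 32*((2 + √2*√0/3) - 421) = 32*((2 + (⅓)*√2*0) - 421) = 32*((2 + 0) - 421) = 32*(2 - 421) = 32*(-419) = -13408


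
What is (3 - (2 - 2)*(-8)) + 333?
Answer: 336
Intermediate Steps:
(3 - (2 - 2)*(-8)) + 333 = (3 - 1*0*(-8)) + 333 = (3 + 0*(-8)) + 333 = (3 + 0) + 333 = 3 + 333 = 336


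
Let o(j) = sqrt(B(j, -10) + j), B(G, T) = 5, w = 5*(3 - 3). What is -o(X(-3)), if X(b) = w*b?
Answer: -sqrt(5) ≈ -2.2361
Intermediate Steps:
w = 0 (w = 5*0 = 0)
X(b) = 0 (X(b) = 0*b = 0)
o(j) = sqrt(5 + j)
-o(X(-3)) = -sqrt(5 + 0) = -sqrt(5)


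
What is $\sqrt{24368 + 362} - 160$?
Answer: $-160 + \sqrt{24730} \approx -2.7422$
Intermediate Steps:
$\sqrt{24368 + 362} - 160 = \sqrt{24730} - 160 = -160 + \sqrt{24730}$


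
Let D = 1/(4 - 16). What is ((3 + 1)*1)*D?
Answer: -1/3 ≈ -0.33333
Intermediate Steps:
D = -1/12 (D = 1/(-12) = -1/12 ≈ -0.083333)
((3 + 1)*1)*D = ((3 + 1)*1)*(-1/12) = (4*1)*(-1/12) = 4*(-1/12) = -1/3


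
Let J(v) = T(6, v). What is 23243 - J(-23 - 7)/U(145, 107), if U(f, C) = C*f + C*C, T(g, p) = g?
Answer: 104454041/4494 ≈ 23243.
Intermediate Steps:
U(f, C) = C² + C*f (U(f, C) = C*f + C² = C² + C*f)
J(v) = 6
23243 - J(-23 - 7)/U(145, 107) = 23243 - 6/(107*(107 + 145)) = 23243 - 6/(107*252) = 23243 - 6/26964 = 23243 - 1*1/4494 = 23243 - 1/4494 = 104454041/4494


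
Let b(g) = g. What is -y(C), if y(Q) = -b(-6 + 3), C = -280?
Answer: -3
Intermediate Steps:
y(Q) = 3 (y(Q) = -(-6 + 3) = -1*(-3) = 3)
-y(C) = -1*3 = -3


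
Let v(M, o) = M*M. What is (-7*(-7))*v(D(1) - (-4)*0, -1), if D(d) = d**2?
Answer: 49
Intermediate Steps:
v(M, o) = M**2
(-7*(-7))*v(D(1) - (-4)*0, -1) = (-7*(-7))*(1**2 - (-4)*0)**2 = 49*(1 - 1*0)**2 = 49*(1 + 0)**2 = 49*1**2 = 49*1 = 49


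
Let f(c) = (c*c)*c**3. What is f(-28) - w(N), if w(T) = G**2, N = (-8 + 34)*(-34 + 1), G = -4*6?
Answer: -17210944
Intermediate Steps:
G = -24
f(c) = c**5 (f(c) = c**2*c**3 = c**5)
N = -858 (N = 26*(-33) = -858)
w(T) = 576 (w(T) = (-24)**2 = 576)
f(-28) - w(N) = (-28)**5 - 1*576 = -17210368 - 576 = -17210944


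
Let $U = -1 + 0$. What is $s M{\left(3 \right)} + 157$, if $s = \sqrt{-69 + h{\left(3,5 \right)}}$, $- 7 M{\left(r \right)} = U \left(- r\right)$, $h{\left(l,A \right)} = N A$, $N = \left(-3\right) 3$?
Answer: $157 - \frac{3 i \sqrt{114}}{7} \approx 157.0 - 4.5759 i$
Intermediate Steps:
$U = -1$
$N = -9$
$h{\left(l,A \right)} = - 9 A$
$M{\left(r \right)} = - \frac{r}{7}$ ($M{\left(r \right)} = - \frac{\left(-1\right) \left(- r\right)}{7} = - \frac{r}{7}$)
$s = i \sqrt{114}$ ($s = \sqrt{-69 - 45} = \sqrt{-114} = i \sqrt{114} \approx 10.677 i$)
$s M{\left(3 \right)} + 157 = i \sqrt{114} \left(\left(- \frac{1}{7}\right) 3\right) + 157 = i \sqrt{114} \left(- \frac{3}{7}\right) + 157 = - \frac{3 i \sqrt{114}}{7} + 157 = 157 - \frac{3 i \sqrt{114}}{7}$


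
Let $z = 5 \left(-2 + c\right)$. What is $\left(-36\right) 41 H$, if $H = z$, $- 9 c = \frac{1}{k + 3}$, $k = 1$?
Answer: $14965$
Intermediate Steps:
$c = - \frac{1}{36}$ ($c = - \frac{1}{9 \left(1 + 3\right)} = - \frac{1}{9 \cdot 4} = \left(- \frac{1}{9}\right) \frac{1}{4} = - \frac{1}{36} \approx -0.027778$)
$z = - \frac{365}{36}$ ($z = 5 \left(-2 - \frac{1}{36}\right) = 5 \left(- \frac{73}{36}\right) = - \frac{365}{36} \approx -10.139$)
$H = - \frac{365}{36} \approx -10.139$
$\left(-36\right) 41 H = \left(-36\right) 41 \left(- \frac{365}{36}\right) = \left(-1476\right) \left(- \frac{365}{36}\right) = 14965$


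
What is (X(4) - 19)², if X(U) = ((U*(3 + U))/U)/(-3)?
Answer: 4096/9 ≈ 455.11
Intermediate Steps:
X(U) = -1 - U/3 (X(U) = (3 + U)*(-⅓) = -1 - U/3)
(X(4) - 19)² = ((-1 - ⅓*4) - 19)² = ((-1 - 4/3) - 19)² = (-7/3 - 19)² = (-64/3)² = 4096/9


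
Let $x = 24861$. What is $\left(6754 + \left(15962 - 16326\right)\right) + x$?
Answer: $31251$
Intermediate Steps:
$\left(6754 + \left(15962 - 16326\right)\right) + x = \left(6754 + \left(15962 - 16326\right)\right) + 24861 = \left(6754 - 364\right) + 24861 = 6390 + 24861 = 31251$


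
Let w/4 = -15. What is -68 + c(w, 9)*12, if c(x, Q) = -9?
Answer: -176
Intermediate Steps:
w = -60 (w = 4*(-15) = -60)
-68 + c(w, 9)*12 = -68 - 9*12 = -68 - 108 = -176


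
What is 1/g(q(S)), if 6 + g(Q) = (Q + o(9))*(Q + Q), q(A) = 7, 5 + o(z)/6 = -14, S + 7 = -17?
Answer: -1/1504 ≈ -0.00066489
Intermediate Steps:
S = -24 (S = -7 - 17 = -24)
o(z) = -114 (o(z) = -30 + 6*(-14) = -30 - 84 = -114)
g(Q) = -6 + 2*Q*(-114 + Q) (g(Q) = -6 + (Q - 114)*(Q + Q) = -6 + (-114 + Q)*(2*Q) = -6 + 2*Q*(-114 + Q))
1/g(q(S)) = 1/(-6 - 228*7 + 2*7²) = 1/(-6 - 1596 + 2*49) = 1/(-6 - 1596 + 98) = 1/(-1504) = -1/1504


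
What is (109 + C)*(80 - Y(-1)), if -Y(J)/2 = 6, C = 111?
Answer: 20240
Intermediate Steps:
Y(J) = -12 (Y(J) = -2*6 = -12)
(109 + C)*(80 - Y(-1)) = (109 + 111)*(80 - 1*(-12)) = 220*(80 + 12) = 220*92 = 20240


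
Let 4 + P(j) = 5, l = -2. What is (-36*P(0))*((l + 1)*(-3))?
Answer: -108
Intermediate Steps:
P(j) = 1 (P(j) = -4 + 5 = 1)
(-36*P(0))*((l + 1)*(-3)) = (-36*1)*((-2 + 1)*(-3)) = -(-36)*(-3) = -36*3 = -108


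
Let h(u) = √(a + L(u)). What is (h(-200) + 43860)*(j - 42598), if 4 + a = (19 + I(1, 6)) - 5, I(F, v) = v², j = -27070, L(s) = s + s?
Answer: -3055638480 - 69668*I*√354 ≈ -3.0556e+9 - 1.3108e+6*I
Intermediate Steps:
L(s) = 2*s
a = 46 (a = -4 + ((19 + 6²) - 5) = -4 + ((19 + 36) - 5) = -4 + (55 - 5) = -4 + 50 = 46)
h(u) = √(46 + 2*u)
(h(-200) + 43860)*(j - 42598) = (√(46 + 2*(-200)) + 43860)*(-27070 - 42598) = (√(46 - 400) + 43860)*(-69668) = (√(-354) + 43860)*(-69668) = (I*√354 + 43860)*(-69668) = (43860 + I*√354)*(-69668) = -3055638480 - 69668*I*√354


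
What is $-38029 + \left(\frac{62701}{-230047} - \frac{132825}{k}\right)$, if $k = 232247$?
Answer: $- \frac{2031848095296583}{53427725609} \approx -38030.0$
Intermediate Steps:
$-38029 + \left(\frac{62701}{-230047} - \frac{132825}{k}\right) = -38029 + \left(\frac{62701}{-230047} - \frac{132825}{232247}\right) = -38029 + \left(62701 \left(- \frac{1}{230047}\right) - \frac{132825}{232247}\right) = -38029 - \frac{45118111922}{53427725609} = - \frac{2031848095296583}{53427725609}$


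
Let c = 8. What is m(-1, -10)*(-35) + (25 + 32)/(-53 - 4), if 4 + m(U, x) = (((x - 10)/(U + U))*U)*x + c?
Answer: -3641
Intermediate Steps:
m(U, x) = 4 + x*(-5 + x/2) (m(U, x) = -4 + ((((x - 10)/(U + U))*U)*x + 8) = -4 + ((((-10 + x)/((2*U)))*U)*x + 8) = -4 + ((((-10 + x)*(1/(2*U)))*U)*x + 8) = -4 + ((((-10 + x)/(2*U))*U)*x + 8) = -4 + ((-5 + x/2)*x + 8) = -4 + (x*(-5 + x/2) + 8) = -4 + (8 + x*(-5 + x/2)) = 4 + x*(-5 + x/2))
m(-1, -10)*(-35) + (25 + 32)/(-53 - 4) = (4 + (½)*(-10)² - 5*(-10))*(-35) + (25 + 32)/(-53 - 4) = (4 + (½)*100 + 50)*(-35) + 57/(-57) = (4 + 50 + 50)*(-35) + 57*(-1/57) = 104*(-35) - 1 = -3640 - 1 = -3641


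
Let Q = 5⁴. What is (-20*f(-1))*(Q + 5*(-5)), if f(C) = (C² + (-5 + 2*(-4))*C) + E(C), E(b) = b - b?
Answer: -168000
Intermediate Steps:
E(b) = 0
f(C) = C² - 13*C (f(C) = (C² + (-5 + 2*(-4))*C) + 0 = (C² + (-5 - 8)*C) + 0 = (C² - 13*C) + 0 = C² - 13*C)
Q = 625
(-20*f(-1))*(Q + 5*(-5)) = (-(-20)*(-13 - 1))*(625 + 5*(-5)) = (-(-20)*(-14))*(625 - 25) = -20*14*600 = -280*600 = -168000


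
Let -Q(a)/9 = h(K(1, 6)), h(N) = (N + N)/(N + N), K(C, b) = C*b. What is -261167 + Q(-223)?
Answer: -261176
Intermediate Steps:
h(N) = 1 (h(N) = (2*N)/((2*N)) = (2*N)*(1/(2*N)) = 1)
Q(a) = -9 (Q(a) = -9*1 = -9)
-261167 + Q(-223) = -261167 - 9 = -261176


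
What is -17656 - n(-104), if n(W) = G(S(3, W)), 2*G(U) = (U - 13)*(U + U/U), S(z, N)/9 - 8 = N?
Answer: -792163/2 ≈ -3.9608e+5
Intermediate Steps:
S(z, N) = 72 + 9*N
G(U) = (1 + U)*(-13 + U)/2 (G(U) = ((U - 13)*(U + U/U))/2 = ((-13 + U)*(U + 1))/2 = ((-13 + U)*(1 + U))/2 = ((1 + U)*(-13 + U))/2 = (1 + U)*(-13 + U)/2)
n(W) = -877/2 + (72 + 9*W)²/2 - 54*W (n(W) = -13/2 + (72 + 9*W)²/2 - 6*(72 + 9*W) = -13/2 + (72 + 9*W)²/2 + (-432 - 54*W) = -877/2 + (72 + 9*W)²/2 - 54*W)
-17656 - n(-104) = -17656 - (4307/2 + 594*(-104) + (81/2)*(-104)²) = -17656 - (4307/2 - 61776 + (81/2)*10816) = -17656 - (4307/2 - 61776 + 438048) = -17656 - 1*756851/2 = -17656 - 756851/2 = -792163/2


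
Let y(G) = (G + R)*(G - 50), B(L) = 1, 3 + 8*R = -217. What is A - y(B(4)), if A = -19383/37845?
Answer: -32774077/25230 ≈ -1299.0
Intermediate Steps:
R = -55/2 (R = -3/8 + (⅛)*(-217) = -3/8 - 217/8 = -55/2 ≈ -27.500)
A = -6461/12615 (A = -19383*1/37845 = -6461/12615 ≈ -0.51217)
y(G) = (-50 + G)*(-55/2 + G) (y(G) = (G - 55/2)*(G - 50) = (-55/2 + G)*(-50 + G) = (-50 + G)*(-55/2 + G))
A - y(B(4)) = -6461/12615 - (1375 + 1² - 155/2*1) = -6461/12615 - (1375 + 1 - 155/2) = -6461/12615 - 1*2597/2 = -6461/12615 - 2597/2 = -32774077/25230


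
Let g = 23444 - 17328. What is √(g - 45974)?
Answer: I*√39858 ≈ 199.64*I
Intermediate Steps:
g = 6116
√(g - 45974) = √(6116 - 45974) = √(-39858) = I*√39858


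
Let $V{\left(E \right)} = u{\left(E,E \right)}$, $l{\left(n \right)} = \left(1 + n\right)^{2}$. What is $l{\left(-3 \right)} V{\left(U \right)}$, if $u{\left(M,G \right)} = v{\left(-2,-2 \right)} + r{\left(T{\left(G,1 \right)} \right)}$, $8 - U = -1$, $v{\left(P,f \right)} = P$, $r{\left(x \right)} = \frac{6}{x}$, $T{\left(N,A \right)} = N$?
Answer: $- \frac{16}{3} \approx -5.3333$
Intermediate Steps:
$U = 9$ ($U = 8 - -1 = 8 + 1 = 9$)
$u{\left(M,G \right)} = -2 + \frac{6}{G}$
$V{\left(E \right)} = -2 + \frac{6}{E}$
$l{\left(-3 \right)} V{\left(U \right)} = \left(1 - 3\right)^{2} \left(-2 + \frac{6}{9}\right) = \left(-2\right)^{2} \left(-2 + 6 \cdot \frac{1}{9}\right) = 4 \left(-2 + \frac{2}{3}\right) = 4 \left(- \frac{4}{3}\right) = - \frac{16}{3}$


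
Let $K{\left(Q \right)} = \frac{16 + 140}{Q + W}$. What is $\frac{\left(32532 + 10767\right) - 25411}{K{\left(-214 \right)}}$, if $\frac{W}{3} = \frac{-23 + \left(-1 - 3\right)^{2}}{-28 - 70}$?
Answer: $- \frac{514796}{21} \approx -24514.0$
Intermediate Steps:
$W = \frac{3}{14}$ ($W = 3 \frac{-23 + \left(-1 - 3\right)^{2}}{-28 - 70} = 3 \frac{-23 + \left(-4\right)^{2}}{-98} = 3 \left(-23 + 16\right) \left(- \frac{1}{98}\right) = 3 \left(\left(-7\right) \left(- \frac{1}{98}\right)\right) = 3 \cdot \frac{1}{14} = \frac{3}{14} \approx 0.21429$)
$K{\left(Q \right)} = \frac{156}{\frac{3}{14} + Q}$ ($K{\left(Q \right)} = \frac{16 + 140}{Q + \frac{3}{14}} = \frac{156}{\frac{3}{14} + Q}$)
$\frac{\left(32532 + 10767\right) - 25411}{K{\left(-214 \right)}} = \frac{\left(32532 + 10767\right) - 25411}{2184 \frac{1}{3 + 14 \left(-214\right)}} = \frac{43299 - 25411}{2184 \frac{1}{3 - 2996}} = \frac{17888}{2184 \frac{1}{-2993}} = \frac{17888}{2184 \left(- \frac{1}{2993}\right)} = \frac{17888}{- \frac{2184}{2993}} = 17888 \left(- \frac{2993}{2184}\right) = - \frac{514796}{21}$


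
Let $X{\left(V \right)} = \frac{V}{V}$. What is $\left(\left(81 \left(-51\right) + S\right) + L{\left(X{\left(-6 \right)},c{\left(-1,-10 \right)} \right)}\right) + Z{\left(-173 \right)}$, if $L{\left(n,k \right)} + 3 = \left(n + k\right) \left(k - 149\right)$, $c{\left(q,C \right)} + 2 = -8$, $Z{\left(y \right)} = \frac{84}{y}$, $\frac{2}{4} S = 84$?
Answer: $- \frac{438639}{173} \approx -2535.5$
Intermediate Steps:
$S = 168$ ($S = 2 \cdot 84 = 168$)
$X{\left(V \right)} = 1$
$c{\left(q,C \right)} = -10$ ($c{\left(q,C \right)} = -2 - 8 = -10$)
$L{\left(n,k \right)} = -3 + \left(-149 + k\right) \left(k + n\right)$ ($L{\left(n,k \right)} = -3 + \left(n + k\right) \left(k - 149\right) = -3 + \left(k + n\right) \left(-149 + k\right) = -3 + \left(-149 + k\right) \left(k + n\right)$)
$\left(\left(81 \left(-51\right) + S\right) + L{\left(X{\left(-6 \right)},c{\left(-1,-10 \right)} \right)}\right) + Z{\left(-173 \right)} = \left(\left(81 \left(-51\right) + 168\right) - \left(-1328 - 100\right)\right) + \frac{84}{-173} = \left(\left(-4131 + 168\right) - -1428\right) + 84 \left(- \frac{1}{173}\right) = \left(-3963 + 1428\right) - \frac{84}{173} = -2535 - \frac{84}{173} = - \frac{438639}{173}$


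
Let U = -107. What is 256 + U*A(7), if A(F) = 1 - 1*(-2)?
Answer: -65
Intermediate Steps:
A(F) = 3 (A(F) = 1 + 2 = 3)
256 + U*A(7) = 256 - 107*3 = 256 - 321 = -65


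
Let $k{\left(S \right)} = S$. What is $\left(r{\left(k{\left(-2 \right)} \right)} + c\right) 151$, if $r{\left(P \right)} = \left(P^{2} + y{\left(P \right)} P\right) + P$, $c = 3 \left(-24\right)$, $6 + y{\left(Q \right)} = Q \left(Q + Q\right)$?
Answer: $-11174$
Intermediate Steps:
$y{\left(Q \right)} = -6 + 2 Q^{2}$ ($y{\left(Q \right)} = -6 + Q \left(Q + Q\right) = -6 + Q 2 Q = -6 + 2 Q^{2}$)
$c = -72$
$r{\left(P \right)} = P + P^{2} + P \left(-6 + 2 P^{2}\right)$ ($r{\left(P \right)} = \left(P^{2} + \left(-6 + 2 P^{2}\right) P\right) + P = \left(P^{2} + P \left(-6 + 2 P^{2}\right)\right) + P = P + P^{2} + P \left(-6 + 2 P^{2}\right)$)
$\left(r{\left(k{\left(-2 \right)} \right)} + c\right) 151 = \left(- 2 \left(-5 - 2 + 2 \left(-2\right)^{2}\right) - 72\right) 151 = \left(- 2 \left(-5 - 2 + 2 \cdot 4\right) - 72\right) 151 = \left(- 2 \left(-5 - 2 + 8\right) - 72\right) 151 = \left(\left(-2\right) 1 - 72\right) 151 = \left(-2 - 72\right) 151 = \left(-74\right) 151 = -11174$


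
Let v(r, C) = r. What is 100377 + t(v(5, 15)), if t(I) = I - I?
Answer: 100377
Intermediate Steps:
t(I) = 0
100377 + t(v(5, 15)) = 100377 + 0 = 100377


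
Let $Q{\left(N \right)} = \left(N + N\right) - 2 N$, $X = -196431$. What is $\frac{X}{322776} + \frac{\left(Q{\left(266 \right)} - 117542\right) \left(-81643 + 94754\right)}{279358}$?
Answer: $- \frac{82913793504835}{15028342968} \approx -5517.2$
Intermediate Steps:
$Q{\left(N \right)} = 0$ ($Q{\left(N \right)} = 2 N - 2 N = 0$)
$\frac{X}{322776} + \frac{\left(Q{\left(266 \right)} - 117542\right) \left(-81643 + 94754\right)}{279358} = - \frac{196431}{322776} + \frac{\left(0 - 117542\right) \left(-81643 + 94754\right)}{279358} = \left(-196431\right) \frac{1}{322776} + \left(-117542\right) 13111 \cdot \frac{1}{279358} = - \frac{65477}{107592} - \frac{770546581}{139679} = - \frac{82913793504835}{15028342968}$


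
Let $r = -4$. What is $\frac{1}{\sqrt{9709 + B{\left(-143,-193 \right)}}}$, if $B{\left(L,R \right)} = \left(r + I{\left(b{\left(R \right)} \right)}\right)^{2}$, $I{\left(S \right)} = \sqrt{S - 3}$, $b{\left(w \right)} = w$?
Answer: $\frac{1}{\sqrt{9529 - 112 i}} \approx 0.010244 + 6.02 \cdot 10^{-5} i$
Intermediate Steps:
$I{\left(S \right)} = \sqrt{-3 + S}$
$B{\left(L,R \right)} = \left(-4 + \sqrt{-3 + R}\right)^{2}$
$\frac{1}{\sqrt{9709 + B{\left(-143,-193 \right)}}} = \frac{1}{\sqrt{9709 + \left(-4 + \sqrt{-3 - 193}\right)^{2}}} = \frac{1}{\sqrt{9709 + \left(-4 + \sqrt{-196}\right)^{2}}} = \frac{1}{\sqrt{9709 + \left(-4 + 14 i\right)^{2}}}$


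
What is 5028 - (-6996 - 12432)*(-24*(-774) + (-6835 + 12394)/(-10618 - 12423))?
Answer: 8315378669544/23041 ≈ 3.6089e+8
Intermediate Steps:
5028 - (-6996 - 12432)*(-24*(-774) + (-6835 + 12394)/(-10618 - 12423)) = 5028 - (-19428)*(18576 + 5559/(-23041)) = 5028 - (-19428)*(18576 + 5559*(-1/23041)) = 5028 - (-19428)*(18576 - 5559/23041) = 5028 - (-19428)*428004057/23041 = 5028 - 1*(-8315262819396/23041) = 5028 + 8315262819396/23041 = 8315378669544/23041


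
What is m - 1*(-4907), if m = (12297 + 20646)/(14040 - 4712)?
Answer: 45805439/9328 ≈ 4910.5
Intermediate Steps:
m = 32943/9328 ≈ 3.5316
m - 1*(-4907) = 32943/9328 - 1*(-4907) = 32943/9328 + 4907 = 45805439/9328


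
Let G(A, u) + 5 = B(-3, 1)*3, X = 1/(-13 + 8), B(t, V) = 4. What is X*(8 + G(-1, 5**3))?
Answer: -3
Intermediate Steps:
X = -1/5 (X = 1/(-5) = -1/5 ≈ -0.20000)
G(A, u) = 7 (G(A, u) = -5 + 4*3 = -5 + 12 = 7)
X*(8 + G(-1, 5**3)) = -(8 + 7)/5 = -1/5*15 = -3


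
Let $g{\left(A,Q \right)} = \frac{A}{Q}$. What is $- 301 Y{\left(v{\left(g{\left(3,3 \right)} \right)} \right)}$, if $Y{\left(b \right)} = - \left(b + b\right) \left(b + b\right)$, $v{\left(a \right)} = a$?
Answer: $1204$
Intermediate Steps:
$Y{\left(b \right)} = - 4 b^{2}$ ($Y{\left(b \right)} = - 2 b 2 b = - 4 b^{2}$)
$- 301 Y{\left(v{\left(g{\left(3,3 \right)} \right)} \right)} = - 301 \left(- 4 \left(\frac{3}{3}\right)^{2}\right) = - 301 \left(- 4 \left(3 \cdot \frac{1}{3}\right)^{2}\right) = - 301 \left(- 4 \cdot 1^{2}\right) = - 301 \left(\left(-4\right) 1\right) = \left(-301\right) \left(-4\right) = 1204$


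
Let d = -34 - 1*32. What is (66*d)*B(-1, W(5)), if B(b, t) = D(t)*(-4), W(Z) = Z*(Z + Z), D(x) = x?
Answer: 871200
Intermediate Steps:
W(Z) = 2*Z**2 (W(Z) = Z*(2*Z) = 2*Z**2)
B(b, t) = -4*t (B(b, t) = t*(-4) = -4*t)
d = -66 (d = -34 - 32 = -66)
(66*d)*B(-1, W(5)) = (66*(-66))*(-8*5**2) = -(-17424)*2*25 = -(-17424)*50 = -4356*(-200) = 871200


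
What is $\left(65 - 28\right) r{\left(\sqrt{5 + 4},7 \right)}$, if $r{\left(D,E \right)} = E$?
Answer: $259$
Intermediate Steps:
$\left(65 - 28\right) r{\left(\sqrt{5 + 4},7 \right)} = \left(65 - 28\right) 7 = 37 \cdot 7 = 259$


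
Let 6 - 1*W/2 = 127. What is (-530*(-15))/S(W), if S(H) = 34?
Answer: 3975/17 ≈ 233.82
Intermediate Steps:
W = -242 (W = 12 - 2*127 = 12 - 254 = -242)
(-530*(-15))/S(W) = -530*(-15)/34 = 7950*(1/34) = 3975/17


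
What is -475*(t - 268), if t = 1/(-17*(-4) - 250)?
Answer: 23169075/182 ≈ 1.2730e+5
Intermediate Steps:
t = -1/182 (t = 1/(68 - 250) = 1/(-182) = -1/182 ≈ -0.0054945)
-475*(t - 268) = -475*(-1/182 - 268) = -475*(-48777/182) = 23169075/182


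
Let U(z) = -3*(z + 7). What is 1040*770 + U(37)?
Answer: 800668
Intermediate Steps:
U(z) = -21 - 3*z (U(z) = -3*(7 + z) = -21 - 3*z)
1040*770 + U(37) = 1040*770 + (-21 - 3*37) = 800800 + (-21 - 111) = 800800 - 132 = 800668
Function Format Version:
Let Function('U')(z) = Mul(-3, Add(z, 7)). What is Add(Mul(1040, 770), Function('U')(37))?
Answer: 800668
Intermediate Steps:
Function('U')(z) = Add(-21, Mul(-3, z)) (Function('U')(z) = Mul(-3, Add(7, z)) = Add(-21, Mul(-3, z)))
Add(Mul(1040, 770), Function('U')(37)) = Add(Mul(1040, 770), Add(-21, Mul(-3, 37))) = Add(800800, Add(-21, -111)) = Add(800800, -132) = 800668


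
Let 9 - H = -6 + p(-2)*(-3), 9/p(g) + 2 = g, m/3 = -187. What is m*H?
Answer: -18513/4 ≈ -4628.3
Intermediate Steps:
m = -561 (m = 3*(-187) = -561)
p(g) = 9/(-2 + g)
H = 33/4 (H = 9 - (-6 + (9/(-2 - 2))*(-3)) = 9 - (-6 + (9/(-4))*(-3)) = 9 - (-6 + (9*(-¼))*(-3)) = 9 - (-6 - 9/4*(-3)) = 9 - (-6 + 27/4) = 9 - 1*¾ = 9 - ¾ = 33/4 ≈ 8.2500)
m*H = -561*33/4 = -18513/4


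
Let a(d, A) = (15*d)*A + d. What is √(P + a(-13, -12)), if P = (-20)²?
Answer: 3*√303 ≈ 52.221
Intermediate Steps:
a(d, A) = d + 15*A*d (a(d, A) = 15*A*d + d = d + 15*A*d)
P = 400
√(P + a(-13, -12)) = √(400 - 13*(1 + 15*(-12))) = √(400 - 13*(1 - 180)) = √(400 - 13*(-179)) = √(400 + 2327) = √2727 = 3*√303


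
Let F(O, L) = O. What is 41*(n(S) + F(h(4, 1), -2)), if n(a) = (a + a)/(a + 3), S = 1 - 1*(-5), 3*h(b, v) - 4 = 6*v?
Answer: 574/3 ≈ 191.33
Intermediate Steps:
h(b, v) = 4/3 + 2*v (h(b, v) = 4/3 + (6*v)/3 = 4/3 + 2*v)
S = 6 (S = 1 + 5 = 6)
n(a) = 2*a/(3 + a) (n(a) = (2*a)/(3 + a) = 2*a/(3 + a))
41*(n(S) + F(h(4, 1), -2)) = 41*(2*6/(3 + 6) + (4/3 + 2*1)) = 41*(2*6/9 + (4/3 + 2)) = 41*(2*6*(⅑) + 10/3) = 41*(4/3 + 10/3) = 41*(14/3) = 574/3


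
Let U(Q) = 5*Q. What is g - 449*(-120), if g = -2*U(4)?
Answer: 53840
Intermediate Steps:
g = -40 (g = -10*4 = -2*20 = -40)
g - 449*(-120) = -40 - 449*(-120) = -40 + 53880 = 53840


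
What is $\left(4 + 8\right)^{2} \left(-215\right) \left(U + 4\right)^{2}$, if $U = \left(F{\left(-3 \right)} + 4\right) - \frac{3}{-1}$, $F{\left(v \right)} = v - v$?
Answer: $-3746160$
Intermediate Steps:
$F{\left(v \right)} = 0$
$U = 7$ ($U = \left(0 + 4\right) - \frac{3}{-1} = 4 - -3 = 4 + 3 = 7$)
$\left(4 + 8\right)^{2} \left(-215\right) \left(U + 4\right)^{2} = \left(4 + 8\right)^{2} \left(-215\right) \left(7 + 4\right)^{2} = 12^{2} \left(-215\right) 11^{2} = 144 \left(-215\right) 121 = \left(-30960\right) 121 = -3746160$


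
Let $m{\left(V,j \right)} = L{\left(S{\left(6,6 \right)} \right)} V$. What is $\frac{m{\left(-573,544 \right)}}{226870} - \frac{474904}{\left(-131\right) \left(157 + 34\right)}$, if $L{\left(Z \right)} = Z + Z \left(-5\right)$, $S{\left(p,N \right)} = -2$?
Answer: $\frac{53813387108}{2838257135} \approx 18.96$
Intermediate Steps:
$L{\left(Z \right)} = - 4 Z$ ($L{\left(Z \right)} = Z - 5 Z = - 4 Z$)
$m{\left(V,j \right)} = 8 V$ ($m{\left(V,j \right)} = \left(-4\right) \left(-2\right) V = 8 V$)
$\frac{m{\left(-573,544 \right)}}{226870} - \frac{474904}{\left(-131\right) \left(157 + 34\right)} = \frac{8 \left(-573\right)}{226870} - \frac{474904}{\left(-131\right) \left(157 + 34\right)} = \left(-4584\right) \frac{1}{226870} - \frac{474904}{\left(-131\right) 191} = - \frac{2292}{113435} - \frac{474904}{-25021} = - \frac{2292}{113435} - - \frac{474904}{25021} = - \frac{2292}{113435} + \frac{474904}{25021} = \frac{53813387108}{2838257135}$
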